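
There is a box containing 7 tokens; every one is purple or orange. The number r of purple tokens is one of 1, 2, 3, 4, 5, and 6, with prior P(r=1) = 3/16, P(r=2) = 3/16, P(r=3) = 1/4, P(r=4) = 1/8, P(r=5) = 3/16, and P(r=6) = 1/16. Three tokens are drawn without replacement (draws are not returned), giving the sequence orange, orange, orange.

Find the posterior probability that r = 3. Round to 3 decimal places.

Under each hypothesis, the probability of the observed sequence is: P(data | r = 1) = (6/7)(5/6)(4/5) = 4/7; P(data | r = 2) = (5/7)(4/6)(3/5) = 2/7; P(data | r = 3) = (4/7)(3/6)(2/5) = 4/35; P(data | r = 4) = (3/7)(2/6)(1/5) = 1/35; P(data | r = 5) = (2/7)(1/6)(0/5) = 0; P(data | r = 6) = (1/7)(0/6) = 0.
The prior-weighted likelihoods are 3/16 · 4/7 = 3/28, 3/16 · 2/7 = 3/56, 1/4 · 4/35 = 1/35, 1/8 · 1/35 = 1/280, 3/16 · 0 = 0, 1/16 · 0 = 0; these sum to 27/140.
By Bayes' rule, P(r = 3 | data) = (1/35) / (27/140) = 4/27.

0.148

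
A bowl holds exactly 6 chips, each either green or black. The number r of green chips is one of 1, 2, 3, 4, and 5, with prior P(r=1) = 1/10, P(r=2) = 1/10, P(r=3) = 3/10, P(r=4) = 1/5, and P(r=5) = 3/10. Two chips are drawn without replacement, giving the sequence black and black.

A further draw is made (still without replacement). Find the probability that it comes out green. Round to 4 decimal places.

For each hypothesis, P(data | H) works out to: P(data | r = 1) = (5/6)(4/5) = 2/3; P(data | r = 2) = (4/6)(3/5) = 2/5; P(data | r = 3) = (3/6)(2/5) = 1/5; P(data | r = 4) = (2/6)(1/5) = 1/15; P(data | r = 5) = (1/6)(0/5) = 0.
The prior-weighted likelihoods are 1/10 · 2/3 = 1/15, 1/10 · 2/5 = 1/25, 3/10 · 1/5 = 3/50, 1/5 · 1/15 = 1/75, 3/10 · 0 = 0; these sum to 9/50.
Normalising, the posterior is P(r = 1 | data) = 10/27, P(r = 2 | data) = 2/9, P(r = 3 | data) = 1/3, P(r = 4 | data) = 2/27, P(r = 5 | data) = 0.
So P(green next | data) = Σ P(green next | H) P(H | data) = (1/4)(10/27) + (1/2)(2/9) + (3/4)(1/3) + (1)(2/27) = 19/36.

0.5278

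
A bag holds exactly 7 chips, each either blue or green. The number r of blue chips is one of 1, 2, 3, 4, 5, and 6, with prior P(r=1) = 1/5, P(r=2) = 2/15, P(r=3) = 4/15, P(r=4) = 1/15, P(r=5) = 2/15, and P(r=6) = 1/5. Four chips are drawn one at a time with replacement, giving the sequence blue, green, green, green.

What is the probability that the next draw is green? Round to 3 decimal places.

For each hypothesis, P(data | H) works out to: P(data | r = 1) = (1/7)(6/7)(6/7)(6/7) = 0.089963; P(data | r = 2) = (2/7)(5/7)(5/7)(5/7) = 0.10412; P(data | r = 3) = (3/7)(4/7)(4/7)(4/7) = 0.079967; P(data | r = 4) = (4/7)(3/7)(3/7)(3/7) = 0.044981; P(data | r = 5) = (5/7)(2/7)(2/7)(2/7) = 0.01666; P(data | r = 6) = (6/7)(1/7)(1/7)(1/7) = 0.002499.
Multiplying each by its prior: 1/5 · 0.089963 = 0.017993, 2/15 · 0.10412 = 0.013883, 4/15 · 0.079967 = 0.021324, 1/15 · 0.044981 = 0.0029988, 2/15 · 0.01666 = 0.0022213, 1/5 · 0.002499 = 0.00049979; these sum to 0.05892.
Dividing through by the total gives posterior P(r = 1 | data) = 0.30537, P(r = 2 | data) = 0.23563, P(r = 3 | data) = 0.36192, P(r = 4 | data) = 0.050895, P(r = 5 | data) = 0.0377, P(r = 6 | data) = 0.0084826.
Averaging over the posterior, P(green next | data) = (6/7)(0.30537) + (5/7)(0.23563) + (4/7)(0.36192) + (3/7)(0.050895) + (2/7)(0.0377) + (1/7)(0.0084826) = 0.67066.

0.671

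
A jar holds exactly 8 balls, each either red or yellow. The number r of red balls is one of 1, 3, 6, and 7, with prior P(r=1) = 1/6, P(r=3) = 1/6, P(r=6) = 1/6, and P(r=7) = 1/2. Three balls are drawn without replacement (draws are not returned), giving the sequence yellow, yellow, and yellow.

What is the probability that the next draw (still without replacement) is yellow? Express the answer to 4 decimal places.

0.7111

Under each hypothesis, the probability of the observed sequence is: P(data | r = 1) = (7/8)(6/7)(5/6) = 5/8; P(data | r = 3) = (5/8)(4/7)(3/6) = 5/28; P(data | r = 6) = (2/8)(1/7)(0/6) = 0; P(data | r = 7) = (1/8)(0/7) = 0.
The prior-weighted likelihoods are 1/6 · 5/8 = 5/48, 1/6 · 5/28 = 5/168, 1/6 · 0 = 0, 1/2 · 0 = 0; with total 15/112.
The posterior is then P(r = 1 | data) = 7/9, P(r = 3 | data) = 2/9, P(r = 6 | data) = 0, P(r = 7 | data) = 0.
Averaging over the posterior, P(yellow next | data) = (4/5)(7/9) + (2/5)(2/9) = 32/45.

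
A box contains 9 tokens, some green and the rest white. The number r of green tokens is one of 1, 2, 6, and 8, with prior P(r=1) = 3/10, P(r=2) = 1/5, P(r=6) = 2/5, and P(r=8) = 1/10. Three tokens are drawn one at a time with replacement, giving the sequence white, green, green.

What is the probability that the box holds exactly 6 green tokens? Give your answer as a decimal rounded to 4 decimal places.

0.7500

For each hypothesis, P(data | H) works out to: P(data | r = 1) = (8/9)(1/9)(1/9) = 0.010974; P(data | r = 2) = (7/9)(2/9)(2/9) = 0.038409; P(data | r = 6) = (3/9)(6/9)(6/9) = 0.14815; P(data | r = 8) = (1/9)(8/9)(8/9) = 0.087791.
The prior-weighted likelihoods are 3/10 · 0.010974 = 0.0032922, 1/5 · 0.038409 = 0.0076818, 2/5 · 0.14815 = 0.059259, 1/10 · 0.087791 = 0.0087791; these sum to 0.079012.
By Bayes' rule, P(r = 6 | data) = (0.059259) / (0.079012) = 0.75.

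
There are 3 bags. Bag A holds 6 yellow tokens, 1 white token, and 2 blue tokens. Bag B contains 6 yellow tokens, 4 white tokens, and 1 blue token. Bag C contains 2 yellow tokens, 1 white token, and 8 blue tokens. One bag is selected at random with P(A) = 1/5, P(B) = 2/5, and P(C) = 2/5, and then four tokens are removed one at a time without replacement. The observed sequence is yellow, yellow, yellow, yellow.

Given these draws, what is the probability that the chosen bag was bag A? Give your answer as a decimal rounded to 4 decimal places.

0.5670

Under each hypothesis, the probability of the observed sequence is: P(data | bag A) = (6/9)(5/8)(4/7)(3/6) = 0.11905; P(data | bag B) = (6/11)(5/10)(4/9)(3/8) = 0.045455; P(data | bag C) = (2/11)(1/10)(0/9) = 0.
The prior-weighted likelihoods are 1/5 · 0.11905 = 0.02381, 2/5 · 0.045455 = 0.018182, 2/5 · 0 = 0; summing to 0.041991.
So P(bag A | data) = (0.02381) / (0.041991) = 0.56701.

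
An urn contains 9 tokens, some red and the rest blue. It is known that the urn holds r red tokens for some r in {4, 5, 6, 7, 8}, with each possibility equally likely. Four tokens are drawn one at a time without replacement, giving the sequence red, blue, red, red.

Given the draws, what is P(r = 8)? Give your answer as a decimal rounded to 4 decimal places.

The likelihood of the observed sequence under each hypothesis: P(data | r = 4) = (4/9)(5/8)(3/7)(2/6) = 5/126; P(data | r = 5) = (5/9)(4/8)(4/7)(3/6) = 5/63; P(data | r = 6) = (6/9)(3/8)(5/7)(4/6) = 5/42; P(data | r = 7) = (7/9)(2/8)(6/7)(5/6) = 5/36; P(data | r = 8) = (8/9)(1/8)(7/7)(6/6) = 1/9.
Multiplying each by its prior: 1/5 · 5/126 = 1/126, 1/5 · 5/63 = 1/63, 1/5 · 5/42 = 1/42, 1/5 · 5/36 = 1/36, 1/5 · 1/9 = 1/45; with total 41/420.
By Bayes' rule, P(r = 8 | data) = (1/45) / (41/420) = 28/123.

0.2276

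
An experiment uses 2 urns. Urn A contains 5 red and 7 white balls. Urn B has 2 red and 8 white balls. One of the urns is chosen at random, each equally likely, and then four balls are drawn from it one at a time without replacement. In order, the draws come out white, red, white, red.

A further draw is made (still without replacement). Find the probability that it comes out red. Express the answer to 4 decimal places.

0.2853

For each hypothesis, P(data | H) works out to: P(data | urn A) = (7/12)(5/11)(6/10)(4/9) = 7/99; P(data | urn B) = (8/10)(2/9)(7/8)(1/7) = 1/45.
Weighting by the prior gives 1/2 · 7/99 = 7/198, 1/2 · 1/45 = 1/90; these sum to 23/495.
Dividing through by the total gives posterior P(urn A | data) = 35/46, P(urn B | data) = 11/46.
Averaging over the posterior, P(red next | data) = (3/8)(35/46) + (0)(11/46) = 105/368.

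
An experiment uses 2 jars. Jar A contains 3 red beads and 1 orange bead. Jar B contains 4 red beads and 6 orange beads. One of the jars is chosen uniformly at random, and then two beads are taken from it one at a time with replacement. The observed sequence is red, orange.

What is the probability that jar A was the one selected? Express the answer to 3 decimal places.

0.439

Compute the likelihood of the observed sequence for each case: P(data | jar A) = (3/4)(1/4) = 3/16; P(data | jar B) = (4/10)(6/10) = 6/25.
The prior-weighted likelihoods are 1/2 · 3/16 = 3/32, 1/2 · 6/25 = 3/25; with total 171/800.
Hence P(jar A | data) = (3/32) / (171/800) = 25/57.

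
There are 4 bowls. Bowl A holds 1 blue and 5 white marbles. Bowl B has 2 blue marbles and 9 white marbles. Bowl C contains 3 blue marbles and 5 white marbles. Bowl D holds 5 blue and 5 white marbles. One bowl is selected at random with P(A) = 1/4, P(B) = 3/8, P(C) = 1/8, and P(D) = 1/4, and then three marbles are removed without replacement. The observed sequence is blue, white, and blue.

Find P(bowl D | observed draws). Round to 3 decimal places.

0.659

For each hypothesis, P(data | H) works out to: P(data | bowl A) = (1/6)(5/5)(0/4) = 0; P(data | bowl B) = (2/11)(9/10)(1/9) = 0.018182; P(data | bowl C) = (3/8)(5/7)(2/6) = 0.089286; P(data | bowl D) = (5/10)(5/9)(4/8) = 0.13889.
Multiplying each by its prior: 1/4 · 0 = 0, 3/8 · 0.018182 = 0.0068182, 1/8 · 0.089286 = 0.011161, 1/4 · 0.13889 = 0.034722; summing to 0.052701.
So P(bowl D | data) = (0.034722) / (0.052701) = 0.65885.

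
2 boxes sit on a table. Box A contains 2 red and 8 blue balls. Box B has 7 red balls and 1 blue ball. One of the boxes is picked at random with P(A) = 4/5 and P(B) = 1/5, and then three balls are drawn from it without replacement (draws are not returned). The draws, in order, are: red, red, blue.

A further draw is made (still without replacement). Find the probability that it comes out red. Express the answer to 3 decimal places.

0.584

For each hypothesis, P(data | H) works out to: P(data | box A) = (2/10)(1/9)(8/8) = 0.022222; P(data | box B) = (7/8)(6/7)(1/6) = 0.125.
The prior-weighted likelihoods are 4/5 · 0.022222 = 0.017778, 1/5 · 0.125 = 0.025; summing to 0.042778.
The posterior is then P(box A | data) = 0.41558, P(box B | data) = 0.58442.
Averaging over the posterior, P(red next | data) = (0)(0.41558) + (1)(0.58442) = 0.58442.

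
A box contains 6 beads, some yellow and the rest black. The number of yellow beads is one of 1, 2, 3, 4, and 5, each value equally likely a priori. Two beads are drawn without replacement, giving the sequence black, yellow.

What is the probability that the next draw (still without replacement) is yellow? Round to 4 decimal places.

Under each hypothesis, the probability of the observed sequence is: P(data | r = 1) = (5/6)(1/5) = 1/6; P(data | r = 2) = (4/6)(2/5) = 4/15; P(data | r = 3) = (3/6)(3/5) = 3/10; P(data | r = 4) = (2/6)(4/5) = 4/15; P(data | r = 5) = (1/6)(5/5) = 1/6.
Weighting by the prior gives 1/5 · 1/6 = 1/30, 1/5 · 4/15 = 4/75, 1/5 · 3/10 = 3/50, 1/5 · 4/15 = 4/75, 1/5 · 1/6 = 1/30; with total 7/30.
The posterior is then P(r = 1 | data) = 1/7, P(r = 2 | data) = 8/35, P(r = 3 | data) = 9/35, P(r = 4 | data) = 8/35, P(r = 5 | data) = 1/7.
Averaging over the posterior, P(yellow next | data) = (0)(1/7) + (1/4)(8/35) + (1/2)(9/35) + (3/4)(8/35) + (1)(1/7) = 1/2.

0.5000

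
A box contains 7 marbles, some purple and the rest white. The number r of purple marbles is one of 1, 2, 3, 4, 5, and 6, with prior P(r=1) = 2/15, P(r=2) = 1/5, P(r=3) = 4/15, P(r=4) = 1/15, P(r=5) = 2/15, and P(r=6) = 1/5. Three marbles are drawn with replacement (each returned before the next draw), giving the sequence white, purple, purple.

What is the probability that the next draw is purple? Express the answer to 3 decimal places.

Compute the likelihood of the observed sequence for each case: P(data | r = 1) = (6/7)(1/7)(1/7) = 0.017493; P(data | r = 2) = (5/7)(2/7)(2/7) = 0.058309; P(data | r = 3) = (4/7)(3/7)(3/7) = 0.10496; P(data | r = 4) = (3/7)(4/7)(4/7) = 0.13994; P(data | r = 5) = (2/7)(5/7)(5/7) = 0.14577; P(data | r = 6) = (1/7)(6/7)(6/7) = 0.10496.
Multiplying each by its prior: 2/15 · 0.017493 = 0.0023324, 1/5 · 0.058309 = 0.011662, 4/15 · 0.10496 = 0.027988, 1/15 · 0.13994 = 0.0093294, 2/15 · 0.14577 = 0.019436, 1/5 · 0.10496 = 0.020991; these sum to 0.09174.
Normalising, the posterior is P(r = 1 | data) = 0.025424, P(r = 2 | data) = 0.12712, P(r = 3 | data) = 0.30508, P(r = 4 | data) = 0.10169, P(r = 5 | data) = 0.21186, P(r = 6 | data) = 0.22881.
So P(purple next | data) = Σ P(purple next | H) P(H | data) = (1/7)(0.025424) + (2/7)(0.12712) + (3/7)(0.30508) + (4/7)(0.10169) + (5/7)(0.21186) + (6/7)(0.22881) = 0.57627.

0.576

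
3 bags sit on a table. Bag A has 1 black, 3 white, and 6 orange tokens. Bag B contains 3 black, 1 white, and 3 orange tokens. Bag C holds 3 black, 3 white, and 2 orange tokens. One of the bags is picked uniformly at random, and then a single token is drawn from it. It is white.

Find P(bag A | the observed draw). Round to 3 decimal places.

For each hypothesis, P(data | H) works out to: P(data | bag A) = (3/10) = 3/10; P(data | bag B) = (1/7) = 1/7; P(data | bag C) = (3/8) = 3/8.
Weighting by the prior gives 1/3 · 3/10 = 1/10, 1/3 · 1/7 = 1/21, 1/3 · 3/8 = 1/8; with total 229/840.
So P(bag A | data) = (1/10) / (229/840) = 84/229.

0.367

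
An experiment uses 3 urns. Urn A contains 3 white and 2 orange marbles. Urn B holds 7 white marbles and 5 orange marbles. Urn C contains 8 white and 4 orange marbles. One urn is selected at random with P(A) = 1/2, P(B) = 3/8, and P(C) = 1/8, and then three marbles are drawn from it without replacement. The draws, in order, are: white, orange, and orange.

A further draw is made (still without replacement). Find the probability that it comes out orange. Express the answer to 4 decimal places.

0.1545

Compute the likelihood of the observed sequence for each case: P(data | urn A) = (3/5)(2/4)(1/3) = 1/10; P(data | urn B) = (7/12)(5/11)(4/10) = 7/66; P(data | urn C) = (8/12)(4/11)(3/10) = 4/55.
Multiplying each by its prior: 1/2 · 1/10 = 1/20, 3/8 · 7/66 = 7/176, 1/8 · 4/55 = 1/110; these sum to 87/880.
The posterior is then P(urn A | data) = 44/87, P(urn B | data) = 35/87, P(urn C | data) = 8/87.
So P(orange next | data) = Σ P(orange next | H) P(H | data) = (0)(44/87) + (1/3)(35/87) + (2/9)(8/87) = 121/783.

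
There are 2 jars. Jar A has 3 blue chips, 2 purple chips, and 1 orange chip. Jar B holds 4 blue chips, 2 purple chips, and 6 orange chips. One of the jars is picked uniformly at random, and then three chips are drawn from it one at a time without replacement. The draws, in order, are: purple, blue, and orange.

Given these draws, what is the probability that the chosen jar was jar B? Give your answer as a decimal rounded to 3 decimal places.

For each hypothesis, P(data | H) works out to: P(data | jar A) = (2/6)(3/5)(1/4) = 1/20; P(data | jar B) = (2/12)(4/11)(6/10) = 2/55.
The prior-weighted likelihoods are 1/2 · 1/20 = 1/40, 1/2 · 2/55 = 1/55; these sum to 19/440.
Therefore the posterior P(jar B | data) = (1/55) / (19/440) = 8/19.

0.421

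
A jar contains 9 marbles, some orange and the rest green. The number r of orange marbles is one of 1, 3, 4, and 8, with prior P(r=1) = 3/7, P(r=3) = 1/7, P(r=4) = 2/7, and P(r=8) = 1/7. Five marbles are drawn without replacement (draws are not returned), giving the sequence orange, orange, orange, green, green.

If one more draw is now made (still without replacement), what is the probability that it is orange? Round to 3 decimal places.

0.211

The likelihood of the observed sequence under each hypothesis: P(data | r = 1) = (1/9)(0/8) = 0; P(data | r = 3) = (3/9)(2/8)(1/7)(6/6)(5/5) = 0.011905; P(data | r = 4) = (4/9)(3/8)(2/7)(5/6)(4/5) = 0.031746; P(data | r = 8) = (8/9)(7/8)(6/7)(1/6)(0/5) = 0.
Multiplying each by its prior: 3/7 · 0 = 0, 1/7 · 0.011905 = 0.0017007, 2/7 · 0.031746 = 0.0090703, 1/7 · 0 = 0; these sum to 0.010771.
Dividing through by the total gives posterior P(r = 1 | data) = 0, P(r = 3 | data) = 0.15789, P(r = 4 | data) = 0.84211, P(r = 8 | data) = 0.
So P(orange next | data) = Σ P(orange next | H) P(H | data) = (0)(0.15789) + (1/4)(0.84211) = 0.21053.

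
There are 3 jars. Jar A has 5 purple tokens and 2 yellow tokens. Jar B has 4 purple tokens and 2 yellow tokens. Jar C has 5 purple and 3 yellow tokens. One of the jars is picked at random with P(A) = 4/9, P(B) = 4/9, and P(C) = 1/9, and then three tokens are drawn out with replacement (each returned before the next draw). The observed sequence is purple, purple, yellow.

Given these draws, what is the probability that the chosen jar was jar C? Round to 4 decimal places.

0.1108

The likelihood of the observed sequence under each hypothesis: P(data | jar A) = (5/7)(5/7)(2/7) = 0.14577; P(data | jar B) = (4/6)(4/6)(2/6) = 0.14815; P(data | jar C) = (5/8)(5/8)(3/8) = 0.14648.
The prior-weighted likelihoods are 4/9 · 0.14577 = 0.064788, 4/9 · 0.14815 = 0.065844, 1/9 · 0.14648 = 0.016276; with total 0.14691.
Therefore the posterior P(jar C | data) = (0.016276) / (0.14691) = 0.11079.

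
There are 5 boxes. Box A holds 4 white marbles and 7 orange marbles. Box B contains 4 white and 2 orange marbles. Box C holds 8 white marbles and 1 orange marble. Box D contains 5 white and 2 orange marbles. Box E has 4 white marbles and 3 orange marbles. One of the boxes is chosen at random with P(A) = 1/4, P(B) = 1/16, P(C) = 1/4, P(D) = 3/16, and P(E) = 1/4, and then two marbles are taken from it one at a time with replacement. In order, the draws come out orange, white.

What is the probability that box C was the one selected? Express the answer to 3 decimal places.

0.126

The likelihood of the observed sequence under each hypothesis: P(data | box A) = (7/11)(4/11) = 0.2314; P(data | box B) = (2/6)(4/6) = 0.22222; P(data | box C) = (1/9)(8/9) = 0.098765; P(data | box D) = (2/7)(5/7) = 0.20408; P(data | box E) = (3/7)(4/7) = 0.2449.
Multiplying each by its prior: 1/4 · 0.2314 = 0.057851, 1/16 · 0.22222 = 0.013889, 1/4 · 0.098765 = 0.024691, 3/16 · 0.20408 = 0.038265, 1/4 · 0.2449 = 0.061224; with total 0.19592.
By Bayes' rule, P(box C | data) = (0.024691) / (0.19592) = 0.12603.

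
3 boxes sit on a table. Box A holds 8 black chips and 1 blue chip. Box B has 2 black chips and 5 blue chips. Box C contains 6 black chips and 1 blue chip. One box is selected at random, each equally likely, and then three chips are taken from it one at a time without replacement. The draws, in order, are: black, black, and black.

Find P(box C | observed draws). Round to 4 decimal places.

0.4615

For each hypothesis, P(data | H) works out to: P(data | box A) = (8/9)(7/8)(6/7) = 2/3; P(data | box B) = (2/7)(1/6)(0/5) = 0; P(data | box C) = (6/7)(5/6)(4/5) = 4/7.
Multiplying each by its prior: 1/3 · 2/3 = 2/9, 1/3 · 0 = 0, 1/3 · 4/7 = 4/21; with total 26/63.
So P(box C | data) = (4/21) / (26/63) = 6/13.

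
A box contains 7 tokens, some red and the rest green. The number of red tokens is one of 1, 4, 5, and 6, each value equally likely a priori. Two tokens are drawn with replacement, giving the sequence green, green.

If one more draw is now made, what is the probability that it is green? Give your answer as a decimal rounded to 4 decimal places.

0.7200

For each hypothesis, P(data | H) works out to: P(data | r = 1) = (6/7)(6/7) = 36/49; P(data | r = 4) = (3/7)(3/7) = 9/49; P(data | r = 5) = (2/7)(2/7) = 4/49; P(data | r = 6) = (1/7)(1/7) = 1/49.
Multiplying each by its prior: 1/4 · 36/49 = 9/49, 1/4 · 9/49 = 9/196, 1/4 · 4/49 = 1/49, 1/4 · 1/49 = 1/196; these sum to 25/98.
Dividing through by the total gives posterior P(r = 1 | data) = 18/25, P(r = 4 | data) = 9/50, P(r = 5 | data) = 2/25, P(r = 6 | data) = 1/50.
Averaging over the posterior, P(green next | data) = (6/7)(18/25) + (3/7)(9/50) + (2/7)(2/25) + (1/7)(1/50) = 18/25.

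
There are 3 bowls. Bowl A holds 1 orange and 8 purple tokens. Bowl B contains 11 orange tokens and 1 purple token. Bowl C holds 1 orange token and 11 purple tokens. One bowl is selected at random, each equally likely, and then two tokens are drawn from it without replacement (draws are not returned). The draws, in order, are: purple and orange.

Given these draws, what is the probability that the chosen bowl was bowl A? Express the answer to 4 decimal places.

0.4000

Under each hypothesis, the probability of the observed sequence is: P(data | bowl A) = (8/9)(1/8) = 1/9; P(data | bowl B) = (1/12)(11/11) = 1/12; P(data | bowl C) = (11/12)(1/11) = 1/12.
Multiplying each by its prior: 1/3 · 1/9 = 1/27, 1/3 · 1/12 = 1/36, 1/3 · 1/12 = 1/36; with total 5/54.
By Bayes' rule, P(bowl A | data) = (1/27) / (5/54) = 2/5.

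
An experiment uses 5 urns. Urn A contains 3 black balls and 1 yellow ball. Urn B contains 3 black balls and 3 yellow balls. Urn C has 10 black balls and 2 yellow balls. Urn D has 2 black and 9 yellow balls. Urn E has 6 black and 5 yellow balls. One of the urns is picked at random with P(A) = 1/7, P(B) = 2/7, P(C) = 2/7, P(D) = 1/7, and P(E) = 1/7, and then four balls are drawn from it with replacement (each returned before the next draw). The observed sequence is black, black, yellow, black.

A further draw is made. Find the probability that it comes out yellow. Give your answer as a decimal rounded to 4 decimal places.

The likelihood of the observed sequence under each hypothesis: P(data | urn A) = (3/4)(3/4)(1/4)(3/4) = 0.10547; P(data | urn B) = (3/6)(3/6)(3/6)(3/6) = 0.0625; P(data | urn C) = (10/12)(10/12)(2/12)(10/12) = 0.096451; P(data | urn D) = (2/11)(2/11)(9/11)(2/11) = 0.0049177; P(data | urn E) = (6/11)(6/11)(5/11)(6/11) = 0.073765.
Multiplying each by its prior: 1/7 · 0.10547 = 0.015067, 2/7 · 0.0625 = 0.017857, 2/7 · 0.096451 = 0.027557, 1/7 · 0.0049177 = 0.00070253, 1/7 · 0.073765 = 0.010538; summing to 0.071722.
Normalising, the posterior is P(urn A | data) = 0.21007, P(urn B | data) = 0.24898, P(urn C | data) = 0.38422, P(urn D | data) = 0.0097952, P(urn E | data) = 0.14693.
Averaging over the posterior, P(yellow next | data) = (1/4)(0.21007) + (1/2)(0.24898) + (1/6)(0.38422) + (9/11)(0.0097952) + (5/11)(0.14693) = 0.31584.

0.3158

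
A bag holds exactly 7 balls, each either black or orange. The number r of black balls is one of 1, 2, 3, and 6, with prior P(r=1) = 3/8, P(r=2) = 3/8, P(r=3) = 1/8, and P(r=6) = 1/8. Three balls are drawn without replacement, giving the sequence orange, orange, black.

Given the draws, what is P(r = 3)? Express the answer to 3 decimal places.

0.146

Under each hypothesis, the probability of the observed sequence is: P(data | r = 1) = (6/7)(5/6)(1/5) = 1/7; P(data | r = 2) = (5/7)(4/6)(2/5) = 4/21; P(data | r = 3) = (4/7)(3/6)(3/5) = 6/35; P(data | r = 6) = (1/7)(0/6) = 0.
The prior-weighted likelihoods are 3/8 · 1/7 = 3/56, 3/8 · 4/21 = 1/14, 1/8 · 6/35 = 3/140, 1/8 · 0 = 0; summing to 41/280.
Hence P(r = 3 | data) = (3/140) / (41/280) = 6/41.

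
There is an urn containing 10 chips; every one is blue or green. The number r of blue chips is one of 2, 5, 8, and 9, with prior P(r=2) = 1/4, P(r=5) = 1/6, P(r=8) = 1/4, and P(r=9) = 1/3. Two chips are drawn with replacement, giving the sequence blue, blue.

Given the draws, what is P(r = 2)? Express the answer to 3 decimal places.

Compute the likelihood of the observed sequence for each case: P(data | r = 2) = (2/10)(2/10) = 1/25; P(data | r = 5) = (5/10)(5/10) = 1/4; P(data | r = 8) = (8/10)(8/10) = 16/25; P(data | r = 9) = (9/10)(9/10) = 81/100.
Multiplying each by its prior: 1/4 · 1/25 = 1/100, 1/6 · 1/4 = 1/24, 1/4 · 16/25 = 4/25, 1/3 · 81/100 = 27/100; summing to 289/600.
Therefore the posterior P(r = 2 | data) = (1/100) / (289/600) = 6/289.

0.021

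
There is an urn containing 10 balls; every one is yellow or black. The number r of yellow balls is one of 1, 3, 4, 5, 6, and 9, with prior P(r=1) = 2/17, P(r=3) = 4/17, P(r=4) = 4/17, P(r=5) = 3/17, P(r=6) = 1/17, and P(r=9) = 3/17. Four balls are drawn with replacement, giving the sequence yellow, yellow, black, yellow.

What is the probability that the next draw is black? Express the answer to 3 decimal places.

For each hypothesis, P(data | H) works out to: P(data | r = 1) = (1/10)(1/10)(9/10)(1/10) = 0.0009; P(data | r = 3) = (3/10)(3/10)(7/10)(3/10) = 0.0189; P(data | r = 4) = (4/10)(4/10)(6/10)(4/10) = 0.0384; P(data | r = 5) = (5/10)(5/10)(5/10)(5/10) = 0.0625; P(data | r = 6) = (6/10)(6/10)(4/10)(6/10) = 0.0864; P(data | r = 9) = (9/10)(9/10)(1/10)(9/10) = 0.0729.
The prior-weighted likelihoods are 2/17 · 0.0009 = 0.00010588, 4/17 · 0.0189 = 0.0044471, 4/17 · 0.0384 = 0.0090353, 3/17 · 0.0625 = 0.011029, 1/17 · 0.0864 = 0.0050824, 3/17 · 0.0729 = 0.012865; summing to 0.042565.
The posterior is then P(r = 1 | data) = 0.0024876, P(r = 3 | data) = 0.10448, P(r = 4 | data) = 0.21227, P(r = 5 | data) = 0.25912, P(r = 6 | data) = 0.1194, P(r = 9 | data) = 0.30224.
So P(black next | data) = Σ P(black next | H) P(H | data) = (9/10)(0.0024876) + (7/10)(0.10448) + (3/5)(0.21227) + (1/2)(0.25912) + (2/5)(0.1194) + (1/10)(0.30224) = 0.41028.

0.410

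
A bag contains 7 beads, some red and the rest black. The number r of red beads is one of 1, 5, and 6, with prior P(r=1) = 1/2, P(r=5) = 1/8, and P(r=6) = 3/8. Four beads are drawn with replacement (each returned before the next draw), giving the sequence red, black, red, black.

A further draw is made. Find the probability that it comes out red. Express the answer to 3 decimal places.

0.524

For each hypothesis, P(data | H) works out to: P(data | r = 1) = (1/7)(6/7)(1/7)(6/7) = 0.014994; P(data | r = 5) = (5/7)(2/7)(5/7)(2/7) = 0.041649; P(data | r = 6) = (6/7)(1/7)(6/7)(1/7) = 0.014994.
Multiplying each by its prior: 1/2 · 0.014994 = 0.0074969, 1/8 · 0.041649 = 0.0052062, 3/8 · 0.014994 = 0.0056227; summing to 0.018326.
Normalising, the posterior is P(r = 1 | data) = 0.40909, P(r = 5 | data) = 0.28409, P(r = 6 | data) = 0.30682.
Averaging over the posterior, P(red next | data) = (1/7)(0.40909) + (5/7)(0.28409) + (6/7)(0.30682) = 0.52435.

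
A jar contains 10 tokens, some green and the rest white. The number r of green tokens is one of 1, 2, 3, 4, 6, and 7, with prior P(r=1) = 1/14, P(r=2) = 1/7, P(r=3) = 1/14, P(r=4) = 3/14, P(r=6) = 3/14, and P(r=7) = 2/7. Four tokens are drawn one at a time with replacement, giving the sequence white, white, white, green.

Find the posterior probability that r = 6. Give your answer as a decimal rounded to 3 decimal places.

0.139

Under each hypothesis, the probability of the observed sequence is: P(data | r = 1) = (9/10)(9/10)(9/10)(1/10) = 0.0729; P(data | r = 2) = (8/10)(8/10)(8/10)(2/10) = 0.1024; P(data | r = 3) = (7/10)(7/10)(7/10)(3/10) = 0.1029; P(data | r = 4) = (6/10)(6/10)(6/10)(4/10) = 0.0864; P(data | r = 6) = (4/10)(4/10)(4/10)(6/10) = 0.0384; P(data | r = 7) = (3/10)(3/10)(3/10)(7/10) = 0.0189.
Multiplying each by its prior: 1/14 · 0.0729 = 0.0052071, 1/7 · 0.1024 = 0.014629, 1/14 · 0.1029 = 0.00735, 3/14 · 0.0864 = 0.018514, 3/14 · 0.0384 = 0.0082286, 2/7 · 0.0189 = 0.0054; summing to 0.059329.
Hence P(r = 6 | data) = (0.0082286) / (0.059329) = 0.13869.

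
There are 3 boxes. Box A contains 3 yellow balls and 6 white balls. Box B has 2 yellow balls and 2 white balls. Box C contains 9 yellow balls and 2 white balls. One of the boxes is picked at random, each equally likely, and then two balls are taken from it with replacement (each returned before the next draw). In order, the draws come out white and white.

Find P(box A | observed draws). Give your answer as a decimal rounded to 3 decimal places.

The likelihood of the observed sequence under each hypothesis: P(data | box A) = (6/9)(6/9) = 0.44444; P(data | box B) = (2/4)(2/4) = 0.25; P(data | box C) = (2/11)(2/11) = 0.033058.
Multiplying each by its prior: 1/3 · 0.44444 = 0.14815, 1/3 · 0.25 = 0.083333, 1/3 · 0.033058 = 0.011019; summing to 0.2425.
Therefore the posterior P(box A | data) = (0.14815) / (0.2425) = 0.61092.

0.611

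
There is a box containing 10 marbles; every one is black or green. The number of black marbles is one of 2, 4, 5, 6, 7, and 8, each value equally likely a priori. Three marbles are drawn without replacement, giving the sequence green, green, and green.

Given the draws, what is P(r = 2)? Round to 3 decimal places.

The likelihood of the observed sequence under each hypothesis: P(data | r = 2) = (8/10)(7/9)(6/8) = 7/15; P(data | r = 4) = (6/10)(5/9)(4/8) = 1/6; P(data | r = 5) = (5/10)(4/9)(3/8) = 1/12; P(data | r = 6) = (4/10)(3/9)(2/8) = 1/30; P(data | r = 7) = (3/10)(2/9)(1/8) = 1/120; P(data | r = 8) = (2/10)(1/9)(0/8) = 0.
Multiplying each by its prior: 1/6 · 7/15 = 7/90, 1/6 · 1/6 = 1/36, 1/6 · 1/12 = 1/72, 1/6 · 1/30 = 1/180, 1/6 · 1/120 = 1/720, 1/6 · 0 = 0; summing to 91/720.
Hence P(r = 2 | data) = (7/90) / (91/720) = 8/13.

0.615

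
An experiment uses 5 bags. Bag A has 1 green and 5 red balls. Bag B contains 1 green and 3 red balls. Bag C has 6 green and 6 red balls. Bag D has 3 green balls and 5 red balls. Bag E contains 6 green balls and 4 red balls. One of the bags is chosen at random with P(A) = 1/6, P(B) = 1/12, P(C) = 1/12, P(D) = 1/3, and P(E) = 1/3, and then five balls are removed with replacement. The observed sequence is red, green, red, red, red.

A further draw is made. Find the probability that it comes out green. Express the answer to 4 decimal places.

Under each hypothesis, the probability of the observed sequence is: P(data | bag A) = (5/6)(1/6)(5/6)(5/6)(5/6) = 0.080376; P(data | bag B) = (3/4)(1/4)(3/4)(3/4)(3/4) = 0.079102; P(data | bag C) = (6/12)(6/12)(6/12)(6/12)(6/12) = 0.03125; P(data | bag D) = (5/8)(3/8)(5/8)(5/8)(5/8) = 0.05722; P(data | bag E) = (4/10)(6/10)(4/10)(4/10)(4/10) = 0.01536.
Multiplying each by its prior: 1/6 · 0.080376 = 0.013396, 1/12 · 0.079102 = 0.0065918, 1/12 · 0.03125 = 0.0026042, 1/3 · 0.05722 = 0.019073, 1/3 · 0.01536 = 0.00512; summing to 0.046785.
The posterior is then P(bag A | data) = 0.28633, P(bag B | data) = 0.14089, P(bag C | data) = 0.055662, P(bag D | data) = 0.40768, P(bag E | data) = 0.10944.
Averaging over the posterior, P(green next | data) = (1/6)(0.28633) + (1/4)(0.14089) + (1/2)(0.055662) + (3/8)(0.40768) + (3/5)(0.10944) = 0.32932.

0.3293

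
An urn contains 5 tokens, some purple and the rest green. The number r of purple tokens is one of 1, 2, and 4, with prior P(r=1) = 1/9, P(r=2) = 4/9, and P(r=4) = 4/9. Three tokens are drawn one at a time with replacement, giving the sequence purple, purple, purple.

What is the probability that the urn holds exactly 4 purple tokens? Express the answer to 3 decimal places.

The likelihood of the observed sequence under each hypothesis: P(data | r = 1) = (1/5)(1/5)(1/5) = 0.008; P(data | r = 2) = (2/5)(2/5)(2/5) = 0.064; P(data | r = 4) = (4/5)(4/5)(4/5) = 0.512.
Weighting by the prior gives 1/9 · 0.008 = 0.00088889, 4/9 · 0.064 = 0.028444, 4/9 · 0.512 = 0.22756; summing to 0.25689.
By Bayes' rule, P(r = 4 | data) = (0.22756) / (0.25689) = 0.88581.

0.886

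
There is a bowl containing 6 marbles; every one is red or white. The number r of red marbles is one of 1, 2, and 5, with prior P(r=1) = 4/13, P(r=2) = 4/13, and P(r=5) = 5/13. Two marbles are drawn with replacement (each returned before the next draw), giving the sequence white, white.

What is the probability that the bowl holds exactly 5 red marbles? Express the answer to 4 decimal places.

0.0296

The likelihood of the observed sequence under each hypothesis: P(data | r = 1) = (5/6)(5/6) = 25/36; P(data | r = 2) = (4/6)(4/6) = 4/9; P(data | r = 5) = (1/6)(1/6) = 1/36.
Multiplying each by its prior: 4/13 · 25/36 = 25/117, 4/13 · 4/9 = 16/117, 5/13 · 1/36 = 5/468; these sum to 13/36.
Hence P(r = 5 | data) = (5/468) / (13/36) = 5/169.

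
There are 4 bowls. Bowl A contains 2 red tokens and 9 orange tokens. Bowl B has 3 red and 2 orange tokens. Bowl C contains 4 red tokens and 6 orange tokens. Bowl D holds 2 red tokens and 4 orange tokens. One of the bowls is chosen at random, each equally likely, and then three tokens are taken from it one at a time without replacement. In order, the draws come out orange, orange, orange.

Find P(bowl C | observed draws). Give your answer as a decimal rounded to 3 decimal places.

The likelihood of the observed sequence under each hypothesis: P(data | bowl A) = (9/11)(8/10)(7/9) = 0.50909; P(data | bowl B) = (2/5)(1/4)(0/3) = 0; P(data | bowl C) = (6/10)(5/9)(4/8) = 0.16667; P(data | bowl D) = (4/6)(3/5)(2/4) = 0.2.
The prior-weighted likelihoods are 1/4 · 0.50909 = 0.12727, 1/4 · 0 = 0, 1/4 · 0.16667 = 0.041667, 1/4 · 0.2 = 0.05; these sum to 0.21894.
Therefore the posterior P(bowl C | data) = (0.041667) / (0.21894) = 0.19031.

0.190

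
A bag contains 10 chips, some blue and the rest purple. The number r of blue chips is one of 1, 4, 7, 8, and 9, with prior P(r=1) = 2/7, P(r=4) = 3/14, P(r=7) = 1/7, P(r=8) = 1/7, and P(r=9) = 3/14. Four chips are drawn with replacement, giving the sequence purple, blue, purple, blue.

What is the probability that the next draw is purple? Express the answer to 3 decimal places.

Compute the likelihood of the observed sequence for each case: P(data | r = 1) = (9/10)(1/10)(9/10)(1/10) = 0.0081; P(data | r = 4) = (6/10)(4/10)(6/10)(4/10) = 0.0576; P(data | r = 7) = (3/10)(7/10)(3/10)(7/10) = 0.0441; P(data | r = 8) = (2/10)(8/10)(2/10)(8/10) = 0.0256; P(data | r = 9) = (1/10)(9/10)(1/10)(9/10) = 0.0081.
The prior-weighted likelihoods are 2/7 · 0.0081 = 0.0023143, 3/14 · 0.0576 = 0.012343, 1/7 · 0.0441 = 0.0063, 1/7 · 0.0256 = 0.0036571, 3/14 · 0.0081 = 0.0017357; with total 0.02635.
Dividing through by the total gives posterior P(r = 1 | data) = 0.087829, P(r = 4 | data) = 0.46842, P(r = 7 | data) = 0.23909, P(r = 8 | data) = 0.13879, P(r = 9 | data) = 0.065872.
Averaging over the posterior, P(purple next | data) = (9/10)(0.087829) + (3/5)(0.46842) + (3/10)(0.23909) + (1/5)(0.13879) + (1/10)(0.065872) = 0.46617.

0.466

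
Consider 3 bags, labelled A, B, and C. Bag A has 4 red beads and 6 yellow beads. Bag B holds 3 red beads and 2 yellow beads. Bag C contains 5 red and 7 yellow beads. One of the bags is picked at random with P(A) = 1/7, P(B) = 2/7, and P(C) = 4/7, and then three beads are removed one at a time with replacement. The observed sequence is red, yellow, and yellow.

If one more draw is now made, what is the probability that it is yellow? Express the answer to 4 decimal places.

0.5470

For each hypothesis, P(data | H) works out to: P(data | bag A) = (4/10)(6/10)(6/10) = 0.144; P(data | bag B) = (3/5)(2/5)(2/5) = 0.096; P(data | bag C) = (5/12)(7/12)(7/12) = 0.14178.
Multiplying each by its prior: 1/7 · 0.144 = 0.020571, 2/7 · 0.096 = 0.027429, 4/7 · 0.14178 = 0.081019; with total 0.12902.
Normalising, the posterior is P(bag A | data) = 0.15945, P(bag B | data) = 0.21259, P(bag C | data) = 0.62796.
So P(yellow next | data) = Σ P(yellow next | H) P(H | data) = (3/5)(0.15945) + (2/5)(0.21259) + (7/12)(0.62796) = 0.54702.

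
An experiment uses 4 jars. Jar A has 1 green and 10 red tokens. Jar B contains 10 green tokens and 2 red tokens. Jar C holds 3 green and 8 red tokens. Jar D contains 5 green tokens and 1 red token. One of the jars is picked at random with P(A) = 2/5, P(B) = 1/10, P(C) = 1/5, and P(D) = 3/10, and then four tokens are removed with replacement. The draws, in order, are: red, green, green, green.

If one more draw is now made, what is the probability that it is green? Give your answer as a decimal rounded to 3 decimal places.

0.789

Under each hypothesis, the probability of the observed sequence is: P(data | jar A) = (10/11)(1/11)(1/11)(1/11) = 0.00068301; P(data | jar B) = (2/12)(10/12)(10/12)(10/12) = 0.096451; P(data | jar C) = (8/11)(3/11)(3/11)(3/11) = 0.014753; P(data | jar D) = (1/6)(5/6)(5/6)(5/6) = 0.096451.
Multiplying each by its prior: 2/5 · 0.00068301 = 0.00027321, 1/10 · 0.096451 = 0.0096451, 1/5 · 0.014753 = 0.0029506, 3/10 · 0.096451 = 0.028935; summing to 0.041804.
Normalising, the posterior is P(jar A | data) = 0.0065354, P(jar B | data) = 0.23072, P(jar C | data) = 0.070582, P(jar D | data) = 0.69216.
Averaging over the posterior, P(green next | data) = (1/11)(0.0065354) + (5/6)(0.23072) + (3/11)(0.070582) + (5/6)(0.69216) = 0.78891.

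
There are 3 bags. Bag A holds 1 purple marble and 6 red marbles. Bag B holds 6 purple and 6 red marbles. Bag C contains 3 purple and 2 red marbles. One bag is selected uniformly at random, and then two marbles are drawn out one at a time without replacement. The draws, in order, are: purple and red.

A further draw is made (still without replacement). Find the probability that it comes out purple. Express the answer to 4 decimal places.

Under each hypothesis, the probability of the observed sequence is: P(data | bag A) = (1/7)(6/6) = 0.14286; P(data | bag B) = (6/12)(6/11) = 0.27273; P(data | bag C) = (3/5)(2/4) = 0.3.
Multiplying each by its prior: 1/3 · 0.14286 = 0.047619, 1/3 · 0.27273 = 0.090909, 1/3 · 0.3 = 0.1; with total 0.23853.
Dividing through by the total gives posterior P(bag A | data) = 0.19964, P(bag B | data) = 0.38113, P(bag C | data) = 0.41924.
Averaging over the posterior, P(purple next | data) = (0)(0.19964) + (1/2)(0.38113) + (2/3)(0.41924) = 0.47005.

0.4701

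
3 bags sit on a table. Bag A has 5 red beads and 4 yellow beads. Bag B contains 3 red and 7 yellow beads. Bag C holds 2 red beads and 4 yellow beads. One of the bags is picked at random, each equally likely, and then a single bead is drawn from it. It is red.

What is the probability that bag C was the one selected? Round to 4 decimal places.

0.2804

For each hypothesis, P(data | H) works out to: P(data | bag A) = (5/9) = 5/9; P(data | bag B) = (3/10) = 3/10; P(data | bag C) = (2/6) = 1/3.
The prior-weighted likelihoods are 1/3 · 5/9 = 5/27, 1/3 · 3/10 = 1/10, 1/3 · 1/3 = 1/9; with total 107/270.
Therefore the posterior P(bag C | data) = (1/9) / (107/270) = 30/107.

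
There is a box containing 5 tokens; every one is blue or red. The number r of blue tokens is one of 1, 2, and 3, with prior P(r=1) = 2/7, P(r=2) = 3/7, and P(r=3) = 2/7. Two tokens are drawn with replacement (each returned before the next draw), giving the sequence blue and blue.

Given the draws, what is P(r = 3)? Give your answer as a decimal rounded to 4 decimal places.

Under each hypothesis, the probability of the observed sequence is: P(data | r = 1) = (1/5)(1/5) = 1/25; P(data | r = 2) = (2/5)(2/5) = 4/25; P(data | r = 3) = (3/5)(3/5) = 9/25.
Multiplying each by its prior: 2/7 · 1/25 = 2/175, 3/7 · 4/25 = 12/175, 2/7 · 9/25 = 18/175; these sum to 32/175.
By Bayes' rule, P(r = 3 | data) = (18/175) / (32/175) = 9/16.

0.5625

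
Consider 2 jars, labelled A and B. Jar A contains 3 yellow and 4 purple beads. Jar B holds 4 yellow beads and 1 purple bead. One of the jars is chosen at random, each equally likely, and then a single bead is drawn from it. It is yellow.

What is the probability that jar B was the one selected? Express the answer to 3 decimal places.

0.651

Under each hypothesis, the probability of this draw is: P(data | jar A) = (3/7) = 3/7; P(data | jar B) = (4/5) = 4/5.
Multiplying each by its prior: 1/2 · 3/7 = 3/14, 1/2 · 4/5 = 2/5; with total 43/70.
So P(jar B | data) = (2/5) / (43/70) = 28/43.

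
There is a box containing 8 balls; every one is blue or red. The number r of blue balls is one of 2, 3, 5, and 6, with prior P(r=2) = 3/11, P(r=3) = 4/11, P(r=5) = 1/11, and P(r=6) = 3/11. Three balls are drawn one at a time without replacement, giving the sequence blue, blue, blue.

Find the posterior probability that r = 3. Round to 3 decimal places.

Compute the likelihood of the observed sequence for each case: P(data | r = 2) = (2/8)(1/7)(0/6) = 0; P(data | r = 3) = (3/8)(2/7)(1/6) = 1/56; P(data | r = 5) = (5/8)(4/7)(3/6) = 5/28; P(data | r = 6) = (6/8)(5/7)(4/6) = 5/14.
The prior-weighted likelihoods are 3/11 · 0 = 0, 4/11 · 1/56 = 1/154, 1/11 · 5/28 = 5/308, 3/11 · 5/14 = 15/154; summing to 37/308.
By Bayes' rule, P(r = 3 | data) = (1/154) / (37/308) = 2/37.

0.054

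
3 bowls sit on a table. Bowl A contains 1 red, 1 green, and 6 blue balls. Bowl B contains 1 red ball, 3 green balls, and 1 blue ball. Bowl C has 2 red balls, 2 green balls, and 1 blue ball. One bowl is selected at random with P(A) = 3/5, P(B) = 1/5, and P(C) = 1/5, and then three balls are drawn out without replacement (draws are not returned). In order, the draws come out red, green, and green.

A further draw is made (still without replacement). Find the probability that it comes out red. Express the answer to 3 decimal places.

Under each hypothesis, the probability of the observed sequence is: P(data | bowl A) = (1/8)(1/7)(0/6) = 0; P(data | bowl B) = (1/5)(3/4)(2/3) = 1/10; P(data | bowl C) = (2/5)(2/4)(1/3) = 1/15.
The prior-weighted likelihoods are 3/5 · 0 = 0, 1/5 · 1/10 = 1/50, 1/5 · 1/15 = 1/75; with total 1/30.
Normalising, the posterior is P(bowl A | data) = 0, P(bowl B | data) = 3/5, P(bowl C | data) = 2/5.
So P(red next | data) = Σ P(red next | H) P(H | data) = (0)(3/5) + (1/2)(2/5) = 1/5.

0.200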